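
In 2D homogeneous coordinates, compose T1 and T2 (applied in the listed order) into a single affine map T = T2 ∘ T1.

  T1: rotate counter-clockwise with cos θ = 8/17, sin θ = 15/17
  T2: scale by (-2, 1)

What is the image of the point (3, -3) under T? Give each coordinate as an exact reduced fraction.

T1 rotate counter-clockwise with cos θ = 8/17, sin θ = 15/17: (3, -3) → (69/17, 21/17)
T2 scale by (-2, 1): (69/17, 21/17) → (-138/17, 21/17)

T(p) = (-138/17, 21/17)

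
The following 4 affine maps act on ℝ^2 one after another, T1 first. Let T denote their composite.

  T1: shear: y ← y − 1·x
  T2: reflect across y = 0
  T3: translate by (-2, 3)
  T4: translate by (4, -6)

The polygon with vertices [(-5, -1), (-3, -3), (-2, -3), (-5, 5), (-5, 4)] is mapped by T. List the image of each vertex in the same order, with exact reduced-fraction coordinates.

T1 shear: y ← y − 1·x: (-5, -1) → (-5, 4); (-3, -3) → (-3, 0); (-2, -3) → (-2, -1); (-5, 5) → (-5, 10); (-5, 4) → (-5, 9)
T2 reflect across y = 0: (-5, 4) → (-5, -4); (-3, 0) → (-3, 0); (-2, -1) → (-2, 1); (-5, 10) → (-5, -10); (-5, 9) → (-5, -9)
T3 translate by (-2, 3): (-5, -4) → (-7, -1); (-3, 0) → (-5, 3); (-2, 1) → (-4, 4); (-5, -10) → (-7, -7); (-5, -9) → (-7, -6)
T4 translate by (4, -6): (-7, -1) → (-3, -7); (-5, 3) → (-1, -3); (-4, 4) → (0, -2); (-7, -7) → (-3, -13); (-7, -6) → (-3, -12)

image vertices: (-3, -7), (-1, -3), (0, -2), (-3, -13), (-3, -12)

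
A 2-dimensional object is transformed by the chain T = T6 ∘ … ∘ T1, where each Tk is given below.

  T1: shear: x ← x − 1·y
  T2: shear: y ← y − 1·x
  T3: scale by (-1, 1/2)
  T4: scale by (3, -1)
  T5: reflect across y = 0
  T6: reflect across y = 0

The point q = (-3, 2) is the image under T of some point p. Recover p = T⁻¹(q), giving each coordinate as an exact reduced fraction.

p = (-2, -3)

T1 = [1 -1 0; 0 1 0; 0 0 1]
T2·T1 = [1 -1 0; -1 2 0; 0 0 1]
T3·…·T1 = [-1 1 0; -1/2 1 0; 0 0 1]
T4·…·T1 = [-3 3 0; 1/2 -1 0; 0 0 1]
T5·…·T1 = [-3 3 0; -1/2 1 0; 0 0 1]
T6·…·T1 = [-3 3 0; 1/2 -1 0; 0 0 1]
det M = 3/2; M⁻¹ = [-2/3 -2 0; -1/3 -2 0; 0 0 1]
M⁻¹ · (-3, 2)ᵀ = (-2, -3)ᵀ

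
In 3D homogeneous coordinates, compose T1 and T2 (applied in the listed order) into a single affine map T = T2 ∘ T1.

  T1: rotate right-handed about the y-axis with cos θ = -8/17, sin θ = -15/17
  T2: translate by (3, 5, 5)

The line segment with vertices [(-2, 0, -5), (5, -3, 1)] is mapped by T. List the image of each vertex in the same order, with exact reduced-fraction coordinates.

image vertices: (142/17, 5, 95/17), (-4/17, 2, 152/17)

T1 rotate right-handed about the y-axis with cos θ = -8/17, sin θ = -15/17: (-2, 0, -5) → (91/17, 0, 10/17); (5, -3, 1) → (-55/17, -3, 67/17)
T2 translate by (3, 5, 5): (91/17, 0, 10/17) → (142/17, 5, 95/17); (-55/17, -3, 67/17) → (-4/17, 2, 152/17)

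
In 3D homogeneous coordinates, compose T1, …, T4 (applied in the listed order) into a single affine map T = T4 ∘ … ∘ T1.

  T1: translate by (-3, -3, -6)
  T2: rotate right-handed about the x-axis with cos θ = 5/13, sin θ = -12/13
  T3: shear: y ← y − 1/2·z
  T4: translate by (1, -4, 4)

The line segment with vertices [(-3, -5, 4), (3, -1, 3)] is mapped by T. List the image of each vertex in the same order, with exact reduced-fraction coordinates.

T1 translate by (-3, -3, -6): (-3, -5, 4) → (-6, -8, -2); (3, -1, 3) → (0, -4, -3)
T2 rotate right-handed about the x-axis with cos θ = 5/13, sin θ = -12/13: (-6, -8, -2) → (-6, -64/13, 86/13); (0, -4, -3) → (0, -56/13, 33/13)
T3 shear: y ← y − 1/2·z: (-6, -64/13, 86/13) → (-6, -107/13, 86/13); (0, -56/13, 33/13) → (0, -145/26, 33/13)
T4 translate by (1, -4, 4): (-6, -107/13, 86/13) → (-5, -159/13, 138/13); (0, -145/26, 33/13) → (1, -249/26, 85/13)

image vertices: (-5, -159/13, 138/13), (1, -249/26, 85/13)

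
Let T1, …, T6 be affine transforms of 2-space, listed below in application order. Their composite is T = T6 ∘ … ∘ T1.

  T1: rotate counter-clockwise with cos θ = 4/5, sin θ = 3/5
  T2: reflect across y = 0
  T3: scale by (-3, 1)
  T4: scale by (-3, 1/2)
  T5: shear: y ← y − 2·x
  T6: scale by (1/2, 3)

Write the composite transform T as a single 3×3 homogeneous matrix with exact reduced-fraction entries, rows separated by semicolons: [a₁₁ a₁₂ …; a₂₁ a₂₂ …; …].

T = [18/5 -27/10 0; -441/10 156/5 0; 0 0 1]

T1 = [4/5 -3/5 0; 3/5 4/5 0; 0 0 1]
T2·T1 = [4/5 -3/5 0; -3/5 -4/5 0; 0 0 1]
T3·…·T1 = [-12/5 9/5 0; -3/5 -4/5 0; 0 0 1]
T4·…·T1 = [36/5 -27/5 0; -3/10 -2/5 0; 0 0 1]
T5·…·T1 = [36/5 -27/5 0; -147/10 52/5 0; 0 0 1]
T6·…·T1 = [18/5 -27/10 0; -441/10 156/5 0; 0 0 1]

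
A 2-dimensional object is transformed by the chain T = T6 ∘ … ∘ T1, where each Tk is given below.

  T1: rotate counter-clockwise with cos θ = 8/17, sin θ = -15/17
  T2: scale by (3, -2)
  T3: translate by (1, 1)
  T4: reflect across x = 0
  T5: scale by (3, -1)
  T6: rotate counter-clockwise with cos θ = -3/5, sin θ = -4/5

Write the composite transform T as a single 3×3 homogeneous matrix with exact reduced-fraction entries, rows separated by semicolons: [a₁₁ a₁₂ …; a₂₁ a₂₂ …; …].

T1 = [8/17 15/17 0; -15/17 8/17 0; 0 0 1]
T2·T1 = [24/17 45/17 0; 30/17 -16/17 0; 0 0 1]
T3·…·T1 = [24/17 45/17 1; 30/17 -16/17 1; 0 0 1]
T4·…·T1 = [-24/17 -45/17 -1; 30/17 -16/17 1; 0 0 1]
T5·…·T1 = [-72/17 -135/17 -3; -30/17 16/17 -1; 0 0 1]
T6·…·T1 = [96/85 469/85 1; 378/85 492/85 3; 0 0 1]

T = [96/85 469/85 1; 378/85 492/85 3; 0 0 1]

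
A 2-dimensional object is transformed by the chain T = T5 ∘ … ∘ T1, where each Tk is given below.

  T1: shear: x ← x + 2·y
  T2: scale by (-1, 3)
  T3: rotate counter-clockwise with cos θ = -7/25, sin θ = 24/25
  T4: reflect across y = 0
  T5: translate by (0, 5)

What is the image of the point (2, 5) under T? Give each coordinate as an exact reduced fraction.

T1 shear: x ← x + 2·y: (2, 5) → (12, 5)
T2 scale by (-1, 3): (12, 5) → (-12, 15)
T3 rotate counter-clockwise with cos θ = -7/25, sin θ = 24/25: (-12, 15) → (-276/25, -393/25)
T4 reflect across y = 0: (-276/25, -393/25) → (-276/25, 393/25)
T5 translate by (0, 5): (-276/25, 393/25) → (-276/25, 518/25)

T(p) = (-276/25, 518/25)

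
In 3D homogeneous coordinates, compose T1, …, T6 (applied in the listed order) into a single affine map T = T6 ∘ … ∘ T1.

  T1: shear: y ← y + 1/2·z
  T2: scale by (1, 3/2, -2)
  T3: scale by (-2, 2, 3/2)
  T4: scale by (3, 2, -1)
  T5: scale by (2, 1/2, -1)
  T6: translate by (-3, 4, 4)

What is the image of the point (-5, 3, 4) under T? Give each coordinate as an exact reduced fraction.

T(p) = (57, 19, -8)

T1 shear: y ← y + 1/2·z: (-5, 3, 4) → (-5, 5, 4)
T2 scale by (1, 3/2, -2): (-5, 5, 4) → (-5, 15/2, -8)
T3 scale by (-2, 2, 3/2): (-5, 15/2, -8) → (10, 15, -12)
T4 scale by (3, 2, -1): (10, 15, -12) → (30, 30, 12)
T5 scale by (2, 1/2, -1): (30, 30, 12) → (60, 15, -12)
T6 translate by (-3, 4, 4): (60, 15, -12) → (57, 19, -8)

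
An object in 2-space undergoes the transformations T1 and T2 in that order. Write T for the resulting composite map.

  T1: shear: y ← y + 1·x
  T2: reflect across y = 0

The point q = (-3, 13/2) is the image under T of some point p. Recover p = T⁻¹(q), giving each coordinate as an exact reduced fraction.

p = (-3, -7/2)

T1 = [1 0 0; 1 1 0; 0 0 1]
T2·T1 = [1 0 0; -1 -1 0; 0 0 1]
det M = -1; M⁻¹ = [1 0 0; -1 -1 0; 0 0 1]
M⁻¹ · (-3, 13/2)ᵀ = (-3, -7/2)ᵀ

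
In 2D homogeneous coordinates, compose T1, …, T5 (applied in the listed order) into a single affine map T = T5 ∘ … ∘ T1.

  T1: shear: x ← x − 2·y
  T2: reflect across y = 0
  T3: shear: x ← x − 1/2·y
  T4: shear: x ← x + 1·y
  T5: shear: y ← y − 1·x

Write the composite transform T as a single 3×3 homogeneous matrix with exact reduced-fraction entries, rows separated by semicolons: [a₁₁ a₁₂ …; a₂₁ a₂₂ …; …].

T = [1 -5/2 0; -1 3/2 0; 0 0 1]

T1 = [1 -2 0; 0 1 0; 0 0 1]
T2·T1 = [1 -2 0; 0 -1 0; 0 0 1]
T3·…·T1 = [1 -3/2 0; 0 -1 0; 0 0 1]
T4·…·T1 = [1 -5/2 0; 0 -1 0; 0 0 1]
T5·…·T1 = [1 -5/2 0; -1 3/2 0; 0 0 1]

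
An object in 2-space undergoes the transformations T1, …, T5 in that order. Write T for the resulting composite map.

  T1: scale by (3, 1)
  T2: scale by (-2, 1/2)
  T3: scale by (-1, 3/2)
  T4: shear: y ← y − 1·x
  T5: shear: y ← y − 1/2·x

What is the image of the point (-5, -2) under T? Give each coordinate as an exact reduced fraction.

T1 scale by (3, 1): (-5, -2) → (-15, -2)
T2 scale by (-2, 1/2): (-15, -2) → (30, -1)
T3 scale by (-1, 3/2): (30, -1) → (-30, -3/2)
T4 shear: y ← y − 1·x: (-30, -3/2) → (-30, 57/2)
T5 shear: y ← y − 1/2·x: (-30, 57/2) → (-30, 87/2)

T(p) = (-30, 87/2)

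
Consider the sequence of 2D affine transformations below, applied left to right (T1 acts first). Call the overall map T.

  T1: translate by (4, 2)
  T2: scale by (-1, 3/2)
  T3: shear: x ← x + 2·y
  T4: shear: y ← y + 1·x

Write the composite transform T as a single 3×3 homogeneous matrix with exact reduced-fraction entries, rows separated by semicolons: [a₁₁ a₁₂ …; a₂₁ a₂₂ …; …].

T1 = [1 0 4; 0 1 2; 0 0 1]
T2·T1 = [-1 0 -4; 0 3/2 3; 0 0 1]
T3·…·T1 = [-1 3 2; 0 3/2 3; 0 0 1]
T4·…·T1 = [-1 3 2; -1 9/2 5; 0 0 1]

T = [-1 3 2; -1 9/2 5; 0 0 1]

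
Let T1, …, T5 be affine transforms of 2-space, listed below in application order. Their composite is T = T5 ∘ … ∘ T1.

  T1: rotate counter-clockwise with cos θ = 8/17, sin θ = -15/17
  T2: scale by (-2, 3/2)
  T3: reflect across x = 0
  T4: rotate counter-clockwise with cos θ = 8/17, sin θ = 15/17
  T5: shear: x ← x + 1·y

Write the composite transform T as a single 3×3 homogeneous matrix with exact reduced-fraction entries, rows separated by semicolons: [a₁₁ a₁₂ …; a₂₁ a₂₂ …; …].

T = [1051/578 606/289 0; 60/289 546/289 0; 0 0 1]

T1 = [8/17 15/17 0; -15/17 8/17 0; 0 0 1]
T2·T1 = [-16/17 -30/17 0; -45/34 12/17 0; 0 0 1]
T3·…·T1 = [16/17 30/17 0; -45/34 12/17 0; 0 0 1]
T4·…·T1 = [931/578 60/289 0; 60/289 546/289 0; 0 0 1]
T5·…·T1 = [1051/578 606/289 0; 60/289 546/289 0; 0 0 1]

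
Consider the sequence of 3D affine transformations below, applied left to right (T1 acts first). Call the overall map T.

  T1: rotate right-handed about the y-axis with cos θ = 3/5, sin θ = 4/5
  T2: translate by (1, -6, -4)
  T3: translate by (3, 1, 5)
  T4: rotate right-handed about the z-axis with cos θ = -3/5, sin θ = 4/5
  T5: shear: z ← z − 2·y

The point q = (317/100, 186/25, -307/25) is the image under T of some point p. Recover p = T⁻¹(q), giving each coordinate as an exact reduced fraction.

p = (-5/4, -2, 1)

T1 = [3/5 0 4/5 0; 0 1 0 0; -4/5 0 3/5 0; 0 0 0 1]
T2·T1 = [3/5 0 4/5 1; 0 1 0 -6; -4/5 0 3/5 -4; 0 0 0 1]
T3·…·T1 = [3/5 0 4/5 4; 0 1 0 -5; -4/5 0 3/5 1; 0 0 0 1]
T4·…·T1 = [-9/25 -4/5 -12/25 8/5; 12/25 -3/5 16/25 31/5; -4/5 0 3/5 1; 0 0 0 1]
T5·…·T1 = [-9/25 -4/5 -12/25 8/5; 12/25 -3/5 16/25 31/5; -44/25 6/5 -17/25 -57/5; 0 0 0 1]
det M = 1; M⁻¹ = [-9/25 -28/25 -4/5 -8/5; -4/5 -3/5 0 5; -12/25 46/25 3/5 -19/5; 0 0 0 1]
M⁻¹ · (317/100, 186/25, -307/25)ᵀ = (-5/4, -2, 1)ᵀ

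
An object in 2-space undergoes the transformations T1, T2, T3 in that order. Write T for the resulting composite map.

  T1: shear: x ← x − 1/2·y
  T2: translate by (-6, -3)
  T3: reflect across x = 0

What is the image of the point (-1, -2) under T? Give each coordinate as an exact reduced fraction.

T(p) = (6, -5)

T1 shear: x ← x − 1/2·y: (-1, -2) → (0, -2)
T2 translate by (-6, -3): (0, -2) → (-6, -5)
T3 reflect across x = 0: (-6, -5) → (6, -5)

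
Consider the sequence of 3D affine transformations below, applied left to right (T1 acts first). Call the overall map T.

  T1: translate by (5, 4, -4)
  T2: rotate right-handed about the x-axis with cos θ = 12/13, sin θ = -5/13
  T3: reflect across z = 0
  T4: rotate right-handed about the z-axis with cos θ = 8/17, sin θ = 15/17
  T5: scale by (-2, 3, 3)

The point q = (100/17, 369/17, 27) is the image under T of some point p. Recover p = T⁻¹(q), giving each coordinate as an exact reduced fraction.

T1 = [1 0 0 5; 0 1 0 4; 0 0 1 -4; 0 0 0 1]
T2·T1 = [1 0 0 5; 0 12/13 5/13 28/13; 0 -5/13 12/13 -68/13; 0 0 0 1]
T3·…·T1 = [1 0 0 5; 0 12/13 5/13 28/13; 0 5/13 -12/13 68/13; 0 0 0 1]
T4·…·T1 = [8/17 -180/221 -75/221 100/221; 15/17 96/221 40/221 1199/221; 0 5/13 -12/13 68/13; 0 0 0 1]
T5·…·T1 = [-16/17 360/221 150/221 -200/221; 45/17 288/221 120/221 3597/221; 0 15/13 -36/13 204/13; 0 0 0 1]
det M = 18; M⁻¹ = [-4/17 5/17 0 -5; 90/221 32/221 5/39 -4; 75/442 40/663 -4/13 4; 0 0 0 1]
M⁻¹ · (100/17, 369/17, 27)ᵀ = (0, 5, -2)ᵀ

p = (0, 5, -2)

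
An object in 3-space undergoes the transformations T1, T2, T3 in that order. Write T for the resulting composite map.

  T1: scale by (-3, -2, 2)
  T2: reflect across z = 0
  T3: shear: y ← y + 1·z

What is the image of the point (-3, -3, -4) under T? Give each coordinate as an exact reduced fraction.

T(p) = (9, 14, 8)

T1 scale by (-3, -2, 2): (-3, -3, -4) → (9, 6, -8)
T2 reflect across z = 0: (9, 6, -8) → (9, 6, 8)
T3 shear: y ← y + 1·z: (9, 6, 8) → (9, 14, 8)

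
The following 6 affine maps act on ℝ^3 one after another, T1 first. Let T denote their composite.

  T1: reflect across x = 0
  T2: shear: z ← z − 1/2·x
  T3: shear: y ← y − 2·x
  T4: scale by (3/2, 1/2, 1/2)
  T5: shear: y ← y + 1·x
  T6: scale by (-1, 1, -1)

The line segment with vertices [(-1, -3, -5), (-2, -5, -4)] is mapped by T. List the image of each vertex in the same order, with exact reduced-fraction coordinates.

image vertices: (-3/2, -1, 11/4), (-3, -3/2, 5/2)

T1 reflect across x = 0: (-1, -3, -5) → (1, -3, -5); (-2, -5, -4) → (2, -5, -4)
T2 shear: z ← z − 1/2·x: (1, -3, -5) → (1, -3, -11/2); (2, -5, -4) → (2, -5, -5)
T3 shear: y ← y − 2·x: (1, -3, -11/2) → (1, -5, -11/2); (2, -5, -5) → (2, -9, -5)
T4 scale by (3/2, 1/2, 1/2): (1, -5, -11/2) → (3/2, -5/2, -11/4); (2, -9, -5) → (3, -9/2, -5/2)
T5 shear: y ← y + 1·x: (3/2, -5/2, -11/4) → (3/2, -1, -11/4); (3, -9/2, -5/2) → (3, -3/2, -5/2)
T6 scale by (-1, 1, -1): (3/2, -1, -11/4) → (-3/2, -1, 11/4); (3, -3/2, -5/2) → (-3, -3/2, 5/2)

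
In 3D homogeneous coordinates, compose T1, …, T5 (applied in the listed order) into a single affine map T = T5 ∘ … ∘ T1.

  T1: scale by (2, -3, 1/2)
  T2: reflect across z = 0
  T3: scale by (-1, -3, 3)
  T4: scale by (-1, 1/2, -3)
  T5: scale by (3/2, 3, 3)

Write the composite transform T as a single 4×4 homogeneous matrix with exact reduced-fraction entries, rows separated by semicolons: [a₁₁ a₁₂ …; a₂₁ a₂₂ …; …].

T1 = [2 0 0 0; 0 -3 0 0; 0 0 1/2 0; 0 0 0 1]
T2·T1 = [2 0 0 0; 0 -3 0 0; 0 0 -1/2 0; 0 0 0 1]
T3·…·T1 = [-2 0 0 0; 0 9 0 0; 0 0 -3/2 0; 0 0 0 1]
T4·…·T1 = [2 0 0 0; 0 9/2 0 0; 0 0 9/2 0; 0 0 0 1]
T5·…·T1 = [3 0 0 0; 0 27/2 0 0; 0 0 27/2 0; 0 0 0 1]

T = [3 0 0 0; 0 27/2 0 0; 0 0 27/2 0; 0 0 0 1]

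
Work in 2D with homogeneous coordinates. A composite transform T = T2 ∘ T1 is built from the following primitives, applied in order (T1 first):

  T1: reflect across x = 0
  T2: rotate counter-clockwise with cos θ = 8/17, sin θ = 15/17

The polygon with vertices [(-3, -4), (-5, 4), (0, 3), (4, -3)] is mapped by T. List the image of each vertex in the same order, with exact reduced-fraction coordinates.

T1 reflect across x = 0: (-3, -4) → (3, -4); (-5, 4) → (5, 4); (0, 3) → (0, 3); (4, -3) → (-4, -3)
T2 rotate counter-clockwise with cos θ = 8/17, sin θ = 15/17: (3, -4) → (84/17, 13/17); (5, 4) → (-20/17, 107/17); (0, 3) → (-45/17, 24/17); (-4, -3) → (13/17, -84/17)

image vertices: (84/17, 13/17), (-20/17, 107/17), (-45/17, 24/17), (13/17, -84/17)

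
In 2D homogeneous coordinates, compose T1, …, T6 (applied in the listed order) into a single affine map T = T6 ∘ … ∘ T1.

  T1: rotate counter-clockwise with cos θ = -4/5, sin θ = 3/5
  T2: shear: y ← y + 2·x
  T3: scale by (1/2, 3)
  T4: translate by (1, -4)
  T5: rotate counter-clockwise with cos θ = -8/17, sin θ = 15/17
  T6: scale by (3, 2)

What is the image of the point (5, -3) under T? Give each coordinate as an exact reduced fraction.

T(p) = (237/85, 13/17)

T1 rotate counter-clockwise with cos θ = -4/5, sin θ = 3/5: (5, -3) → (-11/5, 27/5)
T2 shear: y ← y + 2·x: (-11/5, 27/5) → (-11/5, 1)
T3 scale by (1/2, 3): (-11/5, 1) → (-11/10, 3)
T4 translate by (1, -4): (-11/10, 3) → (-1/10, -1)
T5 rotate counter-clockwise with cos θ = -8/17, sin θ = 15/17: (-1/10, -1) → (79/85, 13/34)
T6 scale by (3, 2): (79/85, 13/34) → (237/85, 13/17)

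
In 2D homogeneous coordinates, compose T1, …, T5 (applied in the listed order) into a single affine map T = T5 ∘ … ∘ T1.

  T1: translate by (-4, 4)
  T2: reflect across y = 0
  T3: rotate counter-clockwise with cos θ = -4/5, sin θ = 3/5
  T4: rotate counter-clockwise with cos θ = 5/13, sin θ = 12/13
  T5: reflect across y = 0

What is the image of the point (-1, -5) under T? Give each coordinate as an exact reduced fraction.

T(p) = (313/65, -109/65)

T1 translate by (-4, 4): (-1, -5) → (-5, -1)
T2 reflect across y = 0: (-5, -1) → (-5, 1)
T3 rotate counter-clockwise with cos θ = -4/5, sin θ = 3/5: (-5, 1) → (17/5, -19/5)
T4 rotate counter-clockwise with cos θ = 5/13, sin θ = 12/13: (17/5, -19/5) → (313/65, 109/65)
T5 reflect across y = 0: (313/65, 109/65) → (313/65, -109/65)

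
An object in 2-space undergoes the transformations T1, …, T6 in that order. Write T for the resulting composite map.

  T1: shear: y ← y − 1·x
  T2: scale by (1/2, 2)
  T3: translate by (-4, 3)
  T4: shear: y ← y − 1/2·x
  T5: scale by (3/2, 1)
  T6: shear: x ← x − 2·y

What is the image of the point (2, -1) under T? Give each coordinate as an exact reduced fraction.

T1 shear: y ← y − 1·x: (2, -1) → (2, -3)
T2 scale by (1/2, 2): (2, -3) → (1, -6)
T3 translate by (-4, 3): (1, -6) → (-3, -3)
T4 shear: y ← y − 1/2·x: (-3, -3) → (-3, -3/2)
T5 scale by (3/2, 1): (-3, -3/2) → (-9/2, -3/2)
T6 shear: x ← x − 2·y: (-9/2, -3/2) → (-3/2, -3/2)

T(p) = (-3/2, -3/2)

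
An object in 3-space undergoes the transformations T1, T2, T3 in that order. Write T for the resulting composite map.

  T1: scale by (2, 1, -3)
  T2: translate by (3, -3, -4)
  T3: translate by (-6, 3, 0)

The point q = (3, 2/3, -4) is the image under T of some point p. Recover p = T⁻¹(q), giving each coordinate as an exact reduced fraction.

p = (3, 2/3, 0)

T1 = [2 0 0 0; 0 1 0 0; 0 0 -3 0; 0 0 0 1]
T2·T1 = [2 0 0 3; 0 1 0 -3; 0 0 -3 -4; 0 0 0 1]
T3·…·T1 = [2 0 0 -3; 0 1 0 0; 0 0 -3 -4; 0 0 0 1]
det M = -6; M⁻¹ = [1/2 0 0 3/2; 0 1 0 0; 0 0 -1/3 -4/3; 0 0 0 1]
M⁻¹ · (3, 2/3, -4)ᵀ = (3, 2/3, 0)ᵀ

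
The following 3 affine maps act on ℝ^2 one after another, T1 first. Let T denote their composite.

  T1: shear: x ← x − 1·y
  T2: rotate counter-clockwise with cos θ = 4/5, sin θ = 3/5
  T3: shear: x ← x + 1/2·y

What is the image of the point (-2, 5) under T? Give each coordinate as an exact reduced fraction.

T(p) = (-87/10, -1/5)

T1 shear: x ← x − 1·y: (-2, 5) → (-7, 5)
T2 rotate counter-clockwise with cos θ = 4/5, sin θ = 3/5: (-7, 5) → (-43/5, -1/5)
T3 shear: x ← x + 1/2·y: (-43/5, -1/5) → (-87/10, -1/5)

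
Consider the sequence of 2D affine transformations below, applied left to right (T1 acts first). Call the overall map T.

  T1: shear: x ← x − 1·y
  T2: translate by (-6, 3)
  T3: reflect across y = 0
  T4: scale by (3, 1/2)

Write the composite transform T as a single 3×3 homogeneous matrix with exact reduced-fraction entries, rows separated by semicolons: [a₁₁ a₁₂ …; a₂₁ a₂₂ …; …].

T = [3 -3 -18; 0 -1/2 -3/2; 0 0 1]

T1 = [1 -1 0; 0 1 0; 0 0 1]
T2·T1 = [1 -1 -6; 0 1 3; 0 0 1]
T3·…·T1 = [1 -1 -6; 0 -1 -3; 0 0 1]
T4·…·T1 = [3 -3 -18; 0 -1/2 -3/2; 0 0 1]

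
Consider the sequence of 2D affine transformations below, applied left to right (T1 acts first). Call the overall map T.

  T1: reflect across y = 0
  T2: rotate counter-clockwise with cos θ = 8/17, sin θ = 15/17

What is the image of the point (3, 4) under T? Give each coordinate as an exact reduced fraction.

T1 reflect across y = 0: (3, 4) → (3, -4)
T2 rotate counter-clockwise with cos θ = 8/17, sin θ = 15/17: (3, -4) → (84/17, 13/17)

T(p) = (84/17, 13/17)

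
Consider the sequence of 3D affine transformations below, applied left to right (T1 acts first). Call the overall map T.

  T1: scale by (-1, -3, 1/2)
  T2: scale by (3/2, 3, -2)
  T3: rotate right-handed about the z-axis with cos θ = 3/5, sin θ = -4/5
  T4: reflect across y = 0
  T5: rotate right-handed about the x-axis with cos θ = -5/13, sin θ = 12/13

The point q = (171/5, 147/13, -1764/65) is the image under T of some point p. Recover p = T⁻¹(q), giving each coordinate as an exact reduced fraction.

T1 = [-1 0 0 0; 0 -3 0 0; 0 0 1/2 0; 0 0 0 1]
T2·T1 = [-3/2 0 0 0; 0 -9 0 0; 0 0 -1 0; 0 0 0 1]
T3·…·T1 = [-9/10 -36/5 0 0; 6/5 -27/5 0 0; 0 0 -1 0; 0 0 0 1]
T4·…·T1 = [-9/10 -36/5 0 0; -6/5 27/5 0 0; 0 0 -1 0; 0 0 0 1]
T5·…·T1 = [-9/10 -36/5 0 0; 6/13 -27/13 12/13 0; -72/65 324/65 5/13 0; 0 0 0 1]
det M = 27/2; M⁻¹ = [-2/5 8/39 -32/65 0; -4/45 -1/39 4/65 0; 0 12/13 5/13 0; 0 0 0 1]
M⁻¹ · (171/5, 147/13, -1764/65)ᵀ = (2, -5, 0)ᵀ

p = (2, -5, 0)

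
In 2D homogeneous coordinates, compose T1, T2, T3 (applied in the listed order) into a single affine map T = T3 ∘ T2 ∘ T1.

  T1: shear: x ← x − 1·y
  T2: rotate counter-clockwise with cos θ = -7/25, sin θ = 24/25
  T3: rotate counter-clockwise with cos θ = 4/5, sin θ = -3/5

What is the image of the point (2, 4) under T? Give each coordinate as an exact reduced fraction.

T(p) = (-556/125, -58/125)

T1 shear: x ← x − 1·y: (2, 4) → (-2, 4)
T2 rotate counter-clockwise with cos θ = -7/25, sin θ = 24/25: (-2, 4) → (-82/25, -76/25)
T3 rotate counter-clockwise with cos θ = 4/5, sin θ = -3/5: (-82/25, -76/25) → (-556/125, -58/125)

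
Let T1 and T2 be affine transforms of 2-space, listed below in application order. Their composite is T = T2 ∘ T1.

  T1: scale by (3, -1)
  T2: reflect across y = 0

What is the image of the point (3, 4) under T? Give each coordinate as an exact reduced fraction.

T1 scale by (3, -1): (3, 4) → (9, -4)
T2 reflect across y = 0: (9, -4) → (9, 4)

T(p) = (9, 4)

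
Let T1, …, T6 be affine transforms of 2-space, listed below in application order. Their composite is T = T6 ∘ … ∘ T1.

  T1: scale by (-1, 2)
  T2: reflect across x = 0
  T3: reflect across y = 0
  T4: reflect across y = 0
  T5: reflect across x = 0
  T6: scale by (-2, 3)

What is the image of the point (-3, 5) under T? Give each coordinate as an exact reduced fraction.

T1 scale by (-1, 2): (-3, 5) → (3, 10)
T2 reflect across x = 0: (3, 10) → (-3, 10)
T3 reflect across y = 0: (-3, 10) → (-3, -10)
T4 reflect across y = 0: (-3, -10) → (-3, 10)
T5 reflect across x = 0: (-3, 10) → (3, 10)
T6 scale by (-2, 3): (3, 10) → (-6, 30)

T(p) = (-6, 30)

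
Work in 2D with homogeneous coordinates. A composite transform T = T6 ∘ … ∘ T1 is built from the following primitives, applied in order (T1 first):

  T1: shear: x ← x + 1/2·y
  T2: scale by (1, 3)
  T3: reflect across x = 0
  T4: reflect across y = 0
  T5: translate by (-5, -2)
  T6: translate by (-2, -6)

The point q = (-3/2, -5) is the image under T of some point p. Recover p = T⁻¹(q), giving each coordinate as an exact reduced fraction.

T1 = [1 1/2 0; 0 1 0; 0 0 1]
T2·T1 = [1 1/2 0; 0 3 0; 0 0 1]
T3·…·T1 = [-1 -1/2 0; 0 3 0; 0 0 1]
T4·…·T1 = [-1 -1/2 0; 0 -3 0; 0 0 1]
T5·…·T1 = [-1 -1/2 -5; 0 -3 -2; 0 0 1]
T6·…·T1 = [-1 -1/2 -7; 0 -3 -8; 0 0 1]
det M = 3; M⁻¹ = [-1 1/6 -17/3; 0 -1/3 -8/3; 0 0 1]
M⁻¹ · (-3/2, -5)ᵀ = (-5, -1)ᵀ

p = (-5, -1)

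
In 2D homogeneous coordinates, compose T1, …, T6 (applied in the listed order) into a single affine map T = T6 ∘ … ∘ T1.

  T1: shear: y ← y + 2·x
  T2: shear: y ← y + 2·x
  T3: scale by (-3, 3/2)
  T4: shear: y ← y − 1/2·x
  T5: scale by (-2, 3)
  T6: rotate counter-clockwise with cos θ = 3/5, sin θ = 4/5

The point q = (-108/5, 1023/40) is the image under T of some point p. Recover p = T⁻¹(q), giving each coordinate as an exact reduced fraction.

T1 = [1 0 0; 2 1 0; 0 0 1]
T2·T1 = [1 0 0; 4 1 0; 0 0 1]
T3·…·T1 = [-3 0 0; 6 3/2 0; 0 0 1]
T4·…·T1 = [-3 0 0; 15/2 3/2 0; 0 0 1]
T5·…·T1 = [6 0 0; 45/2 9/2 0; 0 0 1]
T6·…·T1 = [-72/5 -18/5 0; 183/10 27/10 0; 0 0 1]
det M = 27; M⁻¹ = [1/10 2/15 0; -61/90 -8/15 0; 0 0 1]
M⁻¹ · (-108/5, 1023/40)ᵀ = (5/4, 1)ᵀ

p = (5/4, 1)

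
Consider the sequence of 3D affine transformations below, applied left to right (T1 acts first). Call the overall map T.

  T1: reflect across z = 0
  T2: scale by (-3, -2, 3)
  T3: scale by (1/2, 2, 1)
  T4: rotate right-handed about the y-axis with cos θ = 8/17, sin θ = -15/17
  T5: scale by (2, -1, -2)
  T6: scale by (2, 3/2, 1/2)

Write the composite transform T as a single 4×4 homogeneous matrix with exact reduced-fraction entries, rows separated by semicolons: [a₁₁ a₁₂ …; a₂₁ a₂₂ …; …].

T1 = [1 0 0 0; 0 1 0 0; 0 0 -1 0; 0 0 0 1]
T2·T1 = [-3 0 0 0; 0 -2 0 0; 0 0 -3 0; 0 0 0 1]
T3·…·T1 = [-3/2 0 0 0; 0 -4 0 0; 0 0 -3 0; 0 0 0 1]
T4·…·T1 = [-12/17 0 45/17 0; 0 -4 0 0; -45/34 0 -24/17 0; 0 0 0 1]
T5·…·T1 = [-24/17 0 90/17 0; 0 4 0 0; 45/17 0 48/17 0; 0 0 0 1]
T6·…·T1 = [-48/17 0 180/17 0; 0 6 0 0; 45/34 0 24/17 0; 0 0 0 1]

T = [-48/17 0 180/17 0; 0 6 0 0; 45/34 0 24/17 0; 0 0 0 1]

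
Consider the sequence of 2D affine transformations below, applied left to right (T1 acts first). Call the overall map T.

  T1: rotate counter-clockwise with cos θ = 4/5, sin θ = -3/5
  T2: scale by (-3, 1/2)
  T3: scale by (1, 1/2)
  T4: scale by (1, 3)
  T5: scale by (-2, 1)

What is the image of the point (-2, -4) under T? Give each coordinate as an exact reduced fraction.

T(p) = (-24, -3/2)

T1 rotate counter-clockwise with cos θ = 4/5, sin θ = -3/5: (-2, -4) → (-4, -2)
T2 scale by (-3, 1/2): (-4, -2) → (12, -1)
T3 scale by (1, 1/2): (12, -1) → (12, -1/2)
T4 scale by (1, 3): (12, -1/2) → (12, -3/2)
T5 scale by (-2, 1): (12, -3/2) → (-24, -3/2)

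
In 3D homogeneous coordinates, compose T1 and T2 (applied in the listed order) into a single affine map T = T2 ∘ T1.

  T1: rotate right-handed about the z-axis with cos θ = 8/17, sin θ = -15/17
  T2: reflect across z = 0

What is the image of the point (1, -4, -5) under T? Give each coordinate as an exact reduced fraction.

T(p) = (-52/17, -47/17, 5)

T1 rotate right-handed about the z-axis with cos θ = 8/17, sin θ = -15/17: (1, -4, -5) → (-52/17, -47/17, -5)
T2 reflect across z = 0: (-52/17, -47/17, -5) → (-52/17, -47/17, 5)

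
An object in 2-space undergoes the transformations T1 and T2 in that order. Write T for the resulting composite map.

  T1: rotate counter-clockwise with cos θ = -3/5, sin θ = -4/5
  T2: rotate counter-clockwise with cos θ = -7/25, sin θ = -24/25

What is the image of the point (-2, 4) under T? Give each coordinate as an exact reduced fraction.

T1 rotate counter-clockwise with cos θ = -3/5, sin θ = -4/5: (-2, 4) → (22/5, -4/5)
T2 rotate counter-clockwise with cos θ = -7/25, sin θ = -24/25: (22/5, -4/5) → (-2, -4)

T(p) = (-2, -4)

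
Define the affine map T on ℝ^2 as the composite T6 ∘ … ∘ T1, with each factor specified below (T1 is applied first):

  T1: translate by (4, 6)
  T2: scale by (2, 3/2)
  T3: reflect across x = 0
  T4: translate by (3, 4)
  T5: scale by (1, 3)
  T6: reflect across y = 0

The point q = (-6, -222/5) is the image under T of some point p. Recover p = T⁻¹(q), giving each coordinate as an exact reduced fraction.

p = (1/2, 6/5)

T1 = [1 0 4; 0 1 6; 0 0 1]
T2·T1 = [2 0 8; 0 3/2 9; 0 0 1]
T3·…·T1 = [-2 0 -8; 0 3/2 9; 0 0 1]
T4·…·T1 = [-2 0 -5; 0 3/2 13; 0 0 1]
T5·…·T1 = [-2 0 -5; 0 9/2 39; 0 0 1]
T6·…·T1 = [-2 0 -5; 0 -9/2 -39; 0 0 1]
det M = 9; M⁻¹ = [-1/2 0 -5/2; 0 -2/9 -26/3; 0 0 1]
M⁻¹ · (-6, -222/5)ᵀ = (1/2, 6/5)ᵀ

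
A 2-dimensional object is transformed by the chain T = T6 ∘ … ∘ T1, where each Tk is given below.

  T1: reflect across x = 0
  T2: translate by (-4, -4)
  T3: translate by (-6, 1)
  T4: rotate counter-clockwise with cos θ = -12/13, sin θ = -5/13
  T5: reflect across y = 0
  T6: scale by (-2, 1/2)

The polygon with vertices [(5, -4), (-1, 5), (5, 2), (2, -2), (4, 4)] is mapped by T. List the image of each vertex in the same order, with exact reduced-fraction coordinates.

T1 reflect across x = 0: (5, -4) → (-5, -4); (-1, 5) → (1, 5); (5, 2) → (-5, 2); (2, -2) → (-2, -2); (4, 4) → (-4, 4)
T2 translate by (-4, -4): (-5, -4) → (-9, -8); (1, 5) → (-3, 1); (-5, 2) → (-9, -2); (-2, -2) → (-6, -6); (-4, 4) → (-8, 0)
T3 translate by (-6, 1): (-9, -8) → (-15, -7); (-3, 1) → (-9, 2); (-9, -2) → (-15, -1); (-6, -6) → (-12, -5); (-8, 0) → (-14, 1)
T4 rotate counter-clockwise with cos θ = -12/13, sin θ = -5/13: (-15, -7) → (145/13, 159/13); (-9, 2) → (118/13, 21/13); (-15, -1) → (175/13, 87/13); (-12, -5) → (119/13, 120/13); (-14, 1) → (173/13, 58/13)
T5 reflect across y = 0: (145/13, 159/13) → (145/13, -159/13); (118/13, 21/13) → (118/13, -21/13); (175/13, 87/13) → (175/13, -87/13); (119/13, 120/13) → (119/13, -120/13); (173/13, 58/13) → (173/13, -58/13)
T6 scale by (-2, 1/2): (145/13, -159/13) → (-290/13, -159/26); (118/13, -21/13) → (-236/13, -21/26); (175/13, -87/13) → (-350/13, -87/26); (119/13, -120/13) → (-238/13, -60/13); (173/13, -58/13) → (-346/13, -29/13)

image vertices: (-290/13, -159/26), (-236/13, -21/26), (-350/13, -87/26), (-238/13, -60/13), (-346/13, -29/13)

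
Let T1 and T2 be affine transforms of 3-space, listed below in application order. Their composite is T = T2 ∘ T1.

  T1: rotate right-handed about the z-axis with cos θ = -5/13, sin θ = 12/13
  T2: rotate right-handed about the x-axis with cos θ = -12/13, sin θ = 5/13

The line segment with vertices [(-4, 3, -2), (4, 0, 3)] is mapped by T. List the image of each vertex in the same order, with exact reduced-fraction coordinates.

image vertices: (-16/13, 886/169, -3/169), (-20/13, -771/169, -228/169)

T1 rotate right-handed about the z-axis with cos θ = -5/13, sin θ = 12/13: (-4, 3, -2) → (-16/13, -63/13, -2); (4, 0, 3) → (-20/13, 48/13, 3)
T2 rotate right-handed about the x-axis with cos θ = -12/13, sin θ = 5/13: (-16/13, -63/13, -2) → (-16/13, 886/169, -3/169); (-20/13, 48/13, 3) → (-20/13, -771/169, -228/169)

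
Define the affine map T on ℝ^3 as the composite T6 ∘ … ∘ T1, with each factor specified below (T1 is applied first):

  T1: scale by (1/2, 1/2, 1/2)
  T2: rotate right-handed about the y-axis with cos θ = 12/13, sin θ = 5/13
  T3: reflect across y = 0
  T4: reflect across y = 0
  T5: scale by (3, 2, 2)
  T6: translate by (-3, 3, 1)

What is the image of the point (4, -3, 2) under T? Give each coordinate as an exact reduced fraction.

T1 scale by (1/2, 1/2, 1/2): (4, -3, 2) → (2, -3/2, 1)
T2 rotate right-handed about the y-axis with cos θ = 12/13, sin θ = 5/13: (2, -3/2, 1) → (29/13, -3/2, 2/13)
T3 reflect across y = 0: (29/13, -3/2, 2/13) → (29/13, 3/2, 2/13)
T4 reflect across y = 0: (29/13, 3/2, 2/13) → (29/13, -3/2, 2/13)
T5 scale by (3, 2, 2): (29/13, -3/2, 2/13) → (87/13, -3, 4/13)
T6 translate by (-3, 3, 1): (87/13, -3, 4/13) → (48/13, 0, 17/13)

T(p) = (48/13, 0, 17/13)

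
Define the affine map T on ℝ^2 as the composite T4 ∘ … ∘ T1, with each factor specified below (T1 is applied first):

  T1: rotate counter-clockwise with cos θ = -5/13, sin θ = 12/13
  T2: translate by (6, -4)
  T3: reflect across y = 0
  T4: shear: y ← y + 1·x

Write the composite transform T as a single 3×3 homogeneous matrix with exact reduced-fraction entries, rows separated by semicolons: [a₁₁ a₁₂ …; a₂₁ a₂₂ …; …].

T = [-5/13 -12/13 6; -17/13 -7/13 10; 0 0 1]

T1 = [-5/13 -12/13 0; 12/13 -5/13 0; 0 0 1]
T2·T1 = [-5/13 -12/13 6; 12/13 -5/13 -4; 0 0 1]
T3·…·T1 = [-5/13 -12/13 6; -12/13 5/13 4; 0 0 1]
T4·…·T1 = [-5/13 -12/13 6; -17/13 -7/13 10; 0 0 1]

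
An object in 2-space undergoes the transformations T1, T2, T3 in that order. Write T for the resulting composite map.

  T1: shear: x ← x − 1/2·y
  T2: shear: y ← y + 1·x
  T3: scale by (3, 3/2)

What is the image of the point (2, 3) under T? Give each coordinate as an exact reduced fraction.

T(p) = (3/2, 21/4)

T1 shear: x ← x − 1/2·y: (2, 3) → (1/2, 3)
T2 shear: y ← y + 1·x: (1/2, 3) → (1/2, 7/2)
T3 scale by (3, 3/2): (1/2, 7/2) → (3/2, 21/4)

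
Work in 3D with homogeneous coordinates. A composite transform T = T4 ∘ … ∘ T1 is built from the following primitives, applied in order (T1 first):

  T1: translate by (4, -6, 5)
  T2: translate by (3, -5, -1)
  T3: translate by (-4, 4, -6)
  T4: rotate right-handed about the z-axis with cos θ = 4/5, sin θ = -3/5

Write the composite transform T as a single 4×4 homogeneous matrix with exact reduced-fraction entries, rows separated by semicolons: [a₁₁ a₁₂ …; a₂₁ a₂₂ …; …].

T1 = [1 0 0 4; 0 1 0 -6; 0 0 1 5; 0 0 0 1]
T2·T1 = [1 0 0 7; 0 1 0 -11; 0 0 1 4; 0 0 0 1]
T3·…·T1 = [1 0 0 3; 0 1 0 -7; 0 0 1 -2; 0 0 0 1]
T4·…·T1 = [4/5 3/5 0 -9/5; -3/5 4/5 0 -37/5; 0 0 1 -2; 0 0 0 1]

T = [4/5 3/5 0 -9/5; -3/5 4/5 0 -37/5; 0 0 1 -2; 0 0 0 1]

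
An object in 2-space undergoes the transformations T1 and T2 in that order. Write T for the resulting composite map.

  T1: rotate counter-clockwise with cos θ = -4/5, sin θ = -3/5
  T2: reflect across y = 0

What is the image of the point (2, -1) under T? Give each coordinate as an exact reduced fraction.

T1 rotate counter-clockwise with cos θ = -4/5, sin θ = -3/5: (2, -1) → (-11/5, -2/5)
T2 reflect across y = 0: (-11/5, -2/5) → (-11/5, 2/5)

T(p) = (-11/5, 2/5)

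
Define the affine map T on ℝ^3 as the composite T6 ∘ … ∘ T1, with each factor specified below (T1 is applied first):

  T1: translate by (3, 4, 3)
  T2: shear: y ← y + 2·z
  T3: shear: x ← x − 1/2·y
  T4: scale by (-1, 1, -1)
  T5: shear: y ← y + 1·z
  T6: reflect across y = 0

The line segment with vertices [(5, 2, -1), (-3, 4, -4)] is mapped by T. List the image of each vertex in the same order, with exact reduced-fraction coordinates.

T1 translate by (3, 4, 3): (5, 2, -1) → (8, 6, 2); (-3, 4, -4) → (0, 8, -1)
T2 shear: y ← y + 2·z: (8, 6, 2) → (8, 10, 2); (0, 8, -1) → (0, 6, -1)
T3 shear: x ← x − 1/2·y: (8, 10, 2) → (3, 10, 2); (0, 6, -1) → (-3, 6, -1)
T4 scale by (-1, 1, -1): (3, 10, 2) → (-3, 10, -2); (-3, 6, -1) → (3, 6, 1)
T5 shear: y ← y + 1·z: (-3, 10, -2) → (-3, 8, -2); (3, 6, 1) → (3, 7, 1)
T6 reflect across y = 0: (-3, 8, -2) → (-3, -8, -2); (3, 7, 1) → (3, -7, 1)

image vertices: (-3, -8, -2), (3, -7, 1)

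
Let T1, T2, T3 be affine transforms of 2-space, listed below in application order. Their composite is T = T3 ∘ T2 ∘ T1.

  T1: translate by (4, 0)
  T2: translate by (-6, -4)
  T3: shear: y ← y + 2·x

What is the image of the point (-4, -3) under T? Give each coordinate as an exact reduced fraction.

T(p) = (-6, -19)

T1 translate by (4, 0): (-4, -3) → (0, -3)
T2 translate by (-6, -4): (0, -3) → (-6, -7)
T3 shear: y ← y + 2·x: (-6, -7) → (-6, -19)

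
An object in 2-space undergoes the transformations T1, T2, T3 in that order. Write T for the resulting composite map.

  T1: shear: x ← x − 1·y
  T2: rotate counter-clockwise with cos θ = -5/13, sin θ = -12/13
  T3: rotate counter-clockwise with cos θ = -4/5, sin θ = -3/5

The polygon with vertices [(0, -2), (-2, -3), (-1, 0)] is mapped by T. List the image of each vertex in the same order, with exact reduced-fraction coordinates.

T1 shear: x ← x − 1·y: (0, -2) → (2, -2); (-2, -3) → (1, -3); (-1, 0) → (-1, 0)
T2 rotate counter-clockwise with cos θ = -5/13, sin θ = -12/13: (2, -2) → (-34/13, -14/13); (1, -3) → (-41/13, 3/13); (-1, 0) → (5/13, 12/13)
T3 rotate counter-clockwise with cos θ = -4/5, sin θ = -3/5: (-34/13, -14/13) → (94/65, 158/65); (-41/13, 3/13) → (173/65, 111/65); (5/13, 12/13) → (16/65, -63/65)

image vertices: (94/65, 158/65), (173/65, 111/65), (16/65, -63/65)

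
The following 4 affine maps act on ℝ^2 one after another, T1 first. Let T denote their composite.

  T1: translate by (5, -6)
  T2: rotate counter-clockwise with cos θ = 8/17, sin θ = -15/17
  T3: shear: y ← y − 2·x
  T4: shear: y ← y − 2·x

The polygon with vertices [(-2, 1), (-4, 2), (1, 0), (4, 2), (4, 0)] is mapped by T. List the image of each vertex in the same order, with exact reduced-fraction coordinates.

T1 translate by (5, -6): (-2, 1) → (3, -5); (-4, 2) → (1, -4); (1, 0) → (6, -6); (4, 2) → (9, -4); (4, 0) → (9, -6)
T2 rotate counter-clockwise with cos θ = 8/17, sin θ = -15/17: (3, -5) → (-3, -5); (1, -4) → (-52/17, -47/17); (6, -6) → (-42/17, -138/17); (9, -4) → (12/17, -167/17); (9, -6) → (-18/17, -183/17)
T3 shear: y ← y − 2·x: (-3, -5) → (-3, 1); (-52/17, -47/17) → (-52/17, 57/17); (-42/17, -138/17) → (-42/17, -54/17); (12/17, -167/17) → (12/17, -191/17); (-18/17, -183/17) → (-18/17, -147/17)
T4 shear: y ← y − 2·x: (-3, 1) → (-3, 7); (-52/17, 57/17) → (-52/17, 161/17); (-42/17, -54/17) → (-42/17, 30/17); (12/17, -191/17) → (12/17, -215/17); (-18/17, -147/17) → (-18/17, -111/17)

image vertices: (-3, 7), (-52/17, 161/17), (-42/17, 30/17), (12/17, -215/17), (-18/17, -111/17)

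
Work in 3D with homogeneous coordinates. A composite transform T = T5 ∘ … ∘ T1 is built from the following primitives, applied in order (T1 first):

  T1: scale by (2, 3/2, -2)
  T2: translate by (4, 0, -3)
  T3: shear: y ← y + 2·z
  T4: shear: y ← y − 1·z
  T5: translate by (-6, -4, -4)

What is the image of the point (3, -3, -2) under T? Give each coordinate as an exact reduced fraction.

T(p) = (4, -15/2, -3)

T1 scale by (2, 3/2, -2): (3, -3, -2) → (6, -9/2, 4)
T2 translate by (4, 0, -3): (6, -9/2, 4) → (10, -9/2, 1)
T3 shear: y ← y + 2·z: (10, -9/2, 1) → (10, -5/2, 1)
T4 shear: y ← y − 1·z: (10, -5/2, 1) → (10, -7/2, 1)
T5 translate by (-6, -4, -4): (10, -7/2, 1) → (4, -15/2, -3)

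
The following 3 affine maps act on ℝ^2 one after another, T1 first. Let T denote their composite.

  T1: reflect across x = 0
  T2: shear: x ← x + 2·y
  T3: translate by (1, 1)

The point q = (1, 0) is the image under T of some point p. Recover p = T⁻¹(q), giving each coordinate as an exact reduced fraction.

T1 = [-1 0 0; 0 1 0; 0 0 1]
T2·T1 = [-1 2 0; 0 1 0; 0 0 1]
T3·…·T1 = [-1 2 1; 0 1 1; 0 0 1]
det M = -1; M⁻¹ = [-1 2 -1; 0 1 -1; 0 0 1]
M⁻¹ · (1, 0)ᵀ = (-2, -1)ᵀ

p = (-2, -1)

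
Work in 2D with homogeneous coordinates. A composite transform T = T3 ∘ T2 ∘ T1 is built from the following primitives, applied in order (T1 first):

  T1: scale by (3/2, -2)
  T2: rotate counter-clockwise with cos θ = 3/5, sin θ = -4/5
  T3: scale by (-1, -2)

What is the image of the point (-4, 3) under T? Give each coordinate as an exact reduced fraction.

T1 scale by (3/2, -2): (-4, 3) → (-6, -6)
T2 rotate counter-clockwise with cos θ = 3/5, sin θ = -4/5: (-6, -6) → (-42/5, 6/5)
T3 scale by (-1, -2): (-42/5, 6/5) → (42/5, -12/5)

T(p) = (42/5, -12/5)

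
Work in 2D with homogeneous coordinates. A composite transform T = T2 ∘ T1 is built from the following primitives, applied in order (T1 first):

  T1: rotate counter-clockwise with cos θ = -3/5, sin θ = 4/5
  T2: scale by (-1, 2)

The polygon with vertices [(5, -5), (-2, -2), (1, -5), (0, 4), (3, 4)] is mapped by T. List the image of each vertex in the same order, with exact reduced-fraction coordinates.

T1 rotate counter-clockwise with cos θ = -3/5, sin θ = 4/5: (5, -5) → (1, 7); (-2, -2) → (14/5, -2/5); (1, -5) → (17/5, 19/5); (0, 4) → (-16/5, -12/5); (3, 4) → (-5, 0)
T2 scale by (-1, 2): (1, 7) → (-1, 14); (14/5, -2/5) → (-14/5, -4/5); (17/5, 19/5) → (-17/5, 38/5); (-16/5, -12/5) → (16/5, -24/5); (-5, 0) → (5, 0)

image vertices: (-1, 14), (-14/5, -4/5), (-17/5, 38/5), (16/5, -24/5), (5, 0)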